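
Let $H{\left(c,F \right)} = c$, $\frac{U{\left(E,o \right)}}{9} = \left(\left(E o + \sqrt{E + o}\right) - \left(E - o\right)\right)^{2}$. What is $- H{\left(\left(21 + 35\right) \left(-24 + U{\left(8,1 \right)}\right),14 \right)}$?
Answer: $-6720$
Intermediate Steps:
$U{\left(E,o \right)} = 9 \left(o + \sqrt{E + o} - E + E o\right)^{2}$ ($U{\left(E,o \right)} = 9 \left(\left(E o + \sqrt{E + o}\right) - \left(E - o\right)\right)^{2} = 9 \left(\left(\sqrt{E + o} + E o\right) - \left(E - o\right)\right)^{2} = 9 \left(o + \sqrt{E + o} - E + E o\right)^{2}$)
$- H{\left(\left(21 + 35\right) \left(-24 + U{\left(8,1 \right)}\right),14 \right)} = - \left(21 + 35\right) \left(-24 + 9 \left(1 + \sqrt{8 + 1} - 8 + 8 \cdot 1\right)^{2}\right) = - 56 \left(-24 + 9 \left(1 + \sqrt{9} - 8 + 8\right)^{2}\right) = - 56 \left(-24 + 9 \left(1 + 3 - 8 + 8\right)^{2}\right) = - 56 \left(-24 + 9 \cdot 4^{2}\right) = - 56 \left(-24 + 9 \cdot 16\right) = - 56 \left(-24 + 144\right) = - 56 \cdot 120 = \left(-1\right) 6720 = -6720$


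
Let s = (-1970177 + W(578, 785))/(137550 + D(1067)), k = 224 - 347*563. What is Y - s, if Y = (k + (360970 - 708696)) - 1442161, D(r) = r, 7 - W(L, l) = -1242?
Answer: -275156102880/138617 ≈ -1.9850e+6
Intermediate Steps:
W(L, l) = 1249 (W(L, l) = 7 - 1*(-1242) = 7 + 1242 = 1249)
k = -195137 (k = 224 - 195361 = -195137)
Y = -1985024 (Y = (-195137 + (360970 - 708696)) - 1442161 = (-195137 - 347726) - 1442161 = -542863 - 1442161 = -1985024)
s = -1968928/138617 (s = (-1970177 + 1249)/(137550 + 1067) = -1968928/138617 ≈ -14.204)
Y - s = -1985024 - 1*(-1968928/138617) = -1985024 + 1968928/138617 = -275156102880/138617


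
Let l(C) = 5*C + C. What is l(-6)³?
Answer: -46656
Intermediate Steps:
l(C) = 6*C
l(-6)³ = (6*(-6))³ = (-36)³ = -46656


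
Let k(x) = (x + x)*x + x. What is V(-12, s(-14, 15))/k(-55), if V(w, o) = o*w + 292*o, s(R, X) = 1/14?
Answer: 4/1199 ≈ 0.0033361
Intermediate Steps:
s(R, X) = 1/14
V(w, o) = 292*o + o*w
k(x) = x + 2*x² (k(x) = (2*x)*x + x = 2*x² + x = x + 2*x²)
V(-12, s(-14, 15))/k(-55) = ((292 - 12)/14)/((-55*(1 + 2*(-55)))) = ((1/14)*280)/((-55*(1 - 110))) = 20/((-55*(-109))) = 20/5995 = 20*(1/5995) = 4/1199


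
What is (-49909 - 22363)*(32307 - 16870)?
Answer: -1115662864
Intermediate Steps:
(-49909 - 22363)*(32307 - 16870) = -72272*15437 = -1115662864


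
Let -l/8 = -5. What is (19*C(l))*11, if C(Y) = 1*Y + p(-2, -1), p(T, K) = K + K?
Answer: 7942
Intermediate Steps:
l = 40 (l = -8*(-5) = 40)
p(T, K) = 2*K
C(Y) = -2 + Y (C(Y) = 1*Y + 2*(-1) = Y - 2 = -2 + Y)
(19*C(l))*11 = (19*(-2 + 40))*11 = (19*38)*11 = 722*11 = 7942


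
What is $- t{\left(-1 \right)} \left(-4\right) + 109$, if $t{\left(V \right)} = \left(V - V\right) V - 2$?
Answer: $101$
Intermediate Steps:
$t{\left(V \right)} = -2$ ($t{\left(V \right)} = 0 V - 2 = 0 - 2 = -2$)
$- t{\left(-1 \right)} \left(-4\right) + 109 = \left(-1\right) \left(-2\right) \left(-4\right) + 109 = 2 \left(-4\right) + 109 = -8 + 109 = 101$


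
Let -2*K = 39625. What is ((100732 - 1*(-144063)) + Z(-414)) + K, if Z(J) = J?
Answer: 449137/2 ≈ 2.2457e+5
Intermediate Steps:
K = -39625/2 (K = -1/2*39625 = -39625/2 ≈ -19813.)
((100732 - 1*(-144063)) + Z(-414)) + K = ((100732 - 1*(-144063)) - 414) - 39625/2 = ((100732 + 144063) - 414) - 39625/2 = (244795 - 414) - 39625/2 = 244381 - 39625/2 = 449137/2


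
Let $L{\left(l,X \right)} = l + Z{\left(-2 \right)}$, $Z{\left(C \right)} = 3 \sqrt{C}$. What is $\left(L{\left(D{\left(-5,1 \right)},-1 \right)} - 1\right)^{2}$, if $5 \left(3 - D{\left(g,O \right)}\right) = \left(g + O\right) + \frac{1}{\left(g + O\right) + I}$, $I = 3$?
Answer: $-9 + 18 i \sqrt{2} \approx -9.0 + 25.456 i$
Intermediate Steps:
$D{\left(g,O \right)} = 3 - \frac{O}{5} - \frac{g}{5} - \frac{1}{5 \left(3 + O + g\right)}$ ($D{\left(g,O \right)} = 3 - \frac{\left(g + O\right) + \frac{1}{\left(g + O\right) + 3}}{5} = 3 - \frac{\left(O + g\right) + \frac{1}{\left(O + g\right) + 3}}{5} = 3 - \frac{\left(O + g\right) + \frac{1}{3 + O + g}}{5} = 3 - \frac{O + g + \frac{1}{3 + O + g}}{5} = 3 - \left(\frac{O}{5} + \frac{g}{5} + \frac{1}{5 \left(3 + O + g\right)}\right) = 3 - \frac{O}{5} - \frac{g}{5} - \frac{1}{5 \left(3 + O + g\right)}$)
$L{\left(l,X \right)} = l + 3 i \sqrt{2}$ ($L{\left(l,X \right)} = l + 3 \sqrt{-2} = l + 3 i \sqrt{2}$)
$\left(L{\left(D{\left(-5,1 \right)},-1 \right)} - 1\right)^{2} = \left(\left(\frac{44 - 1^{2} - \left(-5\right)^{2} + 12 \cdot 1 + 12 \left(-5\right) - 2 \left(-5\right)}{5 \left(3 + 1 - 5\right)} + 3 i \sqrt{2}\right) - 1\right)^{2} = \left(\left(\frac{44 - 1 - 25 + 12 - 60 + 10}{5 \left(-1\right)} + 3 i \sqrt{2}\right) - 1\right)^{2} = \left(\left(\frac{1}{5} \left(-1\right) \left(44 - 1 - 25 + 12 - 60 + 10\right) + 3 i \sqrt{2}\right) - 1\right)^{2} = \left(\left(\frac{1}{5} \left(-1\right) \left(-20\right) + 3 i \sqrt{2}\right) - 1\right)^{2} = \left(\left(4 + 3 i \sqrt{2}\right) - 1\right)^{2} = \left(3 + 3 i \sqrt{2}\right)^{2}$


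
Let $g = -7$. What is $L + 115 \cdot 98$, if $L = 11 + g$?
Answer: $11274$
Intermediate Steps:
$L = 4$ ($L = 11 - 7 = 4$)
$L + 115 \cdot 98 = 4 + 115 \cdot 98 = 4 + 11270 = 11274$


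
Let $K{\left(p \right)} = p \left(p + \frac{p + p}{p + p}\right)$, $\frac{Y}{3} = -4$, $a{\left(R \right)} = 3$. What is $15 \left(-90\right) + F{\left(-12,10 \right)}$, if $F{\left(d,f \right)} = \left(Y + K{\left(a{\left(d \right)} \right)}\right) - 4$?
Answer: $-1354$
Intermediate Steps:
$Y = -12$ ($Y = 3 \left(-4\right) = -12$)
$K{\left(p \right)} = p \left(1 + p\right)$ ($K{\left(p \right)} = p \left(p + \frac{2 p}{2 p}\right) = p \left(p + 2 p \frac{1}{2 p}\right) = p \left(p + 1\right) = p \left(1 + p\right)$)
$F{\left(d,f \right)} = -4$ ($F{\left(d,f \right)} = \left(-12 + 3 \left(1 + 3\right)\right) - 4 = \left(-12 + 3 \cdot 4\right) - 4 = \left(-12 + 12\right) - 4 = 0 - 4 = -4$)
$15 \left(-90\right) + F{\left(-12,10 \right)} = 15 \left(-90\right) - 4 = -1350 - 4 = -1354$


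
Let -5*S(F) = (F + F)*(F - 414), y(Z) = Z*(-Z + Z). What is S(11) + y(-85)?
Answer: 8866/5 ≈ 1773.2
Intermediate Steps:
y(Z) = 0 (y(Z) = Z*0 = 0)
S(F) = -2*F*(-414 + F)/5 (S(F) = -(F + F)*(F - 414)/5 = -2*F*(-414 + F)/5)
S(11) + y(-85) = (⅖)*11*(414 - 1*11) + 0 = (⅖)*11*(414 - 11) + 0 = (⅖)*11*403 + 0 = 8866/5 + 0 = 8866/5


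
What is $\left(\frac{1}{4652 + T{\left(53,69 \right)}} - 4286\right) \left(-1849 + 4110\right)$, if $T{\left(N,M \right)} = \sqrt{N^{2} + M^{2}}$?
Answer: $- \frac{104821454602396}{10816767} - \frac{2261 \sqrt{7570}}{21633534} \approx -9.6906 \cdot 10^{6}$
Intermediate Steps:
$T{\left(N,M \right)} = \sqrt{M^{2} + N^{2}}$
$\left(\frac{1}{4652 + T{\left(53,69 \right)}} - 4286\right) \left(-1849 + 4110\right) = \left(\frac{1}{4652 + \sqrt{69^{2} + 53^{2}}} - 4286\right) \left(-1849 + 4110\right) = \left(\frac{1}{4652 + \sqrt{4761 + 2809}} - 4286\right) 2261 = \left(\frac{1}{4652 + \sqrt{7570}} - 4286\right) 2261 = \left(-4286 + \frac{1}{4652 + \sqrt{7570}}\right) 2261 = -9690646 + \frac{2261}{4652 + \sqrt{7570}}$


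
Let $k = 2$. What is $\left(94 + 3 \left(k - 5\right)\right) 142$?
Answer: $12070$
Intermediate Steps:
$\left(94 + 3 \left(k - 5\right)\right) 142 = \left(94 + 3 \left(2 - 5\right)\right) 142 = \left(94 + 3 \left(-3\right)\right) 142 = \left(94 - 9\right) 142 = 85 \cdot 142 = 12070$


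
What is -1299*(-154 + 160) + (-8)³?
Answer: -8306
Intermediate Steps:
-1299*(-154 + 160) + (-8)³ = -1299*6 - 512 = -7794 - 512 = -8306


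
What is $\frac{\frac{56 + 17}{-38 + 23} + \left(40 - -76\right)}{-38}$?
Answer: $- \frac{1667}{570} \approx -2.9246$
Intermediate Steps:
$\frac{\frac{56 + 17}{-38 + 23} + \left(40 - -76\right)}{-38} = \left(\frac{73}{-15} + \left(40 + 76\right)\right) \left(- \frac{1}{38}\right) = \left(73 \left(- \frac{1}{15}\right) + 116\right) \left(- \frac{1}{38}\right) = \left(- \frac{73}{15} + 116\right) \left(- \frac{1}{38}\right) = \frac{1667}{15} \left(- \frac{1}{38}\right) = - \frac{1667}{570}$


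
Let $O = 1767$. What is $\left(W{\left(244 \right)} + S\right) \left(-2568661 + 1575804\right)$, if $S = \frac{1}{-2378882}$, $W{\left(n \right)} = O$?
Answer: $- \frac{4173459003266501}{2378882} \approx -1.7544 \cdot 10^{9}$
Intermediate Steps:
$W{\left(n \right)} = 1767$
$S = - \frac{1}{2378882} \approx -4.2037 \cdot 10^{-7}$
$\left(W{\left(244 \right)} + S\right) \left(-2568661 + 1575804\right) = \left(1767 - \frac{1}{2378882}\right) \left(-2568661 + 1575804\right) = \frac{4203484493}{2378882} \left(-992857\right) = - \frac{4173459003266501}{2378882}$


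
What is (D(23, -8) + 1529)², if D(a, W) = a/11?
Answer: 283652964/121 ≈ 2.3442e+6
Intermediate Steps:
D(a, W) = a/11 (D(a, W) = a*(1/11) = a/11)
(D(23, -8) + 1529)² = ((1/11)*23 + 1529)² = (23/11 + 1529)² = (16842/11)² = 283652964/121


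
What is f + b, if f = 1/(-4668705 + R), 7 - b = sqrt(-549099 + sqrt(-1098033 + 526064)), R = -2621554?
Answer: 51031812/7290259 - sqrt(-549099 + I*sqrt(571969)) ≈ 6.4897 - 741.01*I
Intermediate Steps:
b = 7 - sqrt(-549099 + I*sqrt(571969)) (b = 7 - sqrt(-549099 + sqrt(-1098033 + 526064)) = 7 - sqrt(-549099 + sqrt(-571969)) = 7 - sqrt(-549099 + I*sqrt(571969)) ≈ 6.4897 - 741.01*I)
f = -1/7290259 (f = 1/(-4668705 - 2621554) = 1/(-7290259) = -1/7290259 ≈ -1.3717e-7)
f + b = -1/7290259 + (7 - sqrt(-549099 + I*sqrt(571969))) = 51031812/7290259 - sqrt(-549099 + I*sqrt(571969))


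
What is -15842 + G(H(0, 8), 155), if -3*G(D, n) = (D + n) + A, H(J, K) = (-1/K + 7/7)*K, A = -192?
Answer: -15832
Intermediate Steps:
H(J, K) = K*(1 - 1/K) (H(J, K) = (-1/K + 7*(⅐))*K = (-1/K + 1)*K = (1 - 1/K)*K = K*(1 - 1/K))
G(D, n) = 64 - D/3 - n/3 (G(D, n) = -((D + n) - 192)/3 = -(-192 + D + n)/3 = 64 - D/3 - n/3)
-15842 + G(H(0, 8), 155) = -15842 + (64 - (-1 + 8)/3 - ⅓*155) = -15842 + (64 - ⅓*7 - 155/3) = -15842 + (64 - 7/3 - 155/3) = -15842 + 10 = -15832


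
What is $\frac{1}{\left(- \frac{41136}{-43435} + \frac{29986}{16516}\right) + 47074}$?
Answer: $\frac{358686230}{16885786513063} \approx 2.1242 \cdot 10^{-5}$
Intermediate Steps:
$\frac{1}{\left(- \frac{41136}{-43435} + \frac{29986}{16516}\right) + 47074} = \frac{1}{\left(\left(-41136\right) \left(- \frac{1}{43435}\right) + 29986 \cdot \frac{1}{16516}\right) + 47074} = \frac{1}{\left(\frac{41136}{43435} + \frac{14993}{8258}\right) + 47074} = \frac{1}{\frac{990922043}{358686230} + 47074} = \frac{1}{\frac{16885786513063}{358686230}} = \frac{358686230}{16885786513063}$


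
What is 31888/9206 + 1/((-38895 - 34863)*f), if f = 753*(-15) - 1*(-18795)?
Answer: 8819981635397/2546310555000 ≈ 3.4638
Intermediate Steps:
f = 7500 (f = -11295 + 18795 = 7500)
31888/9206 + 1/((-38895 - 34863)*f) = 31888/9206 + 1/(-38895 - 34863*7500) = 31888*(1/9206) + (1/7500)/(-73758) = 15944/4603 - 1/73758*1/7500 = 15944/4603 - 1/553185000 = 8819981635397/2546310555000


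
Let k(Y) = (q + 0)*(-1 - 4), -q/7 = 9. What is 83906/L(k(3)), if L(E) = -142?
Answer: -41953/71 ≈ -590.89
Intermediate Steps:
q = -63 (q = -7*9 = -63)
k(Y) = 315 (k(Y) = (-63 + 0)*(-1 - 4) = -63*(-5) = 315)
83906/L(k(3)) = 83906/(-142) = 83906*(-1/142) = -41953/71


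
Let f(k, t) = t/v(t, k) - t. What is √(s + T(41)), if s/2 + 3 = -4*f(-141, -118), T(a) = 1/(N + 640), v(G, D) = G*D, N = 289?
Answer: I*√16299220235253/130989 ≈ 30.821*I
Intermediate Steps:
v(G, D) = D*G
T(a) = 1/929 (T(a) = 1/(289 + 640) = 1/929)
f(k, t) = 1/k - t (f(k, t) = t/((k*t)) - t = t*(1/(k*t)) - t = 1/k - t)
s = -133942/141 (s = -6 + 2*(-4*(1/(-141) - 1*(-118))) = -6 + 2*(-4*(-1/141 + 118)) = -6 + 2*(-4*16637/141) = -6 + 2*(-66548/141) = -6 - 133096/141 = -133942/141 ≈ -949.94)
√(s + T(41)) = √(-133942/141 + 1/929) = √(-124431977/130989) = I*√16299220235253/130989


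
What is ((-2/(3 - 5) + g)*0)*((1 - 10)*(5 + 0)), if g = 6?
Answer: 0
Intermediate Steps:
((-2/(3 - 5) + g)*0)*((1 - 10)*(5 + 0)) = ((-2/(3 - 5) + 6)*0)*((1 - 10)*(5 + 0)) = ((-2/(-2) + 6)*0)*(-9*5) = ((-2*(-½) + 6)*0)*(-45) = ((1 + 6)*0)*(-45) = (7*0)*(-45) = 0*(-45) = 0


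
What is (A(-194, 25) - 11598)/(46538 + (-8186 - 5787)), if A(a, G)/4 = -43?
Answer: -2354/6513 ≈ -0.36143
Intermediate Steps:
A(a, G) = -172 (A(a, G) = 4*(-43) = -172)
(A(-194, 25) - 11598)/(46538 + (-8186 - 5787)) = (-172 - 11598)/(46538 + (-8186 - 5787)) = -11770/(46538 - 13973) = -11770/32565 = -11770*1/32565 = -2354/6513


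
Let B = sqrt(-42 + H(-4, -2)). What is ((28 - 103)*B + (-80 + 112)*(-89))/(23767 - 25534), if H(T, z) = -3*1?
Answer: 2848/1767 + 75*I*sqrt(5)/589 ≈ 1.6118 + 0.28473*I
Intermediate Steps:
H(T, z) = -3
B = 3*I*sqrt(5) (B = sqrt(-42 - 3) = sqrt(-45) = 3*I*sqrt(5) ≈ 6.7082*I)
((28 - 103)*B + (-80 + 112)*(-89))/(23767 - 25534) = ((28 - 103)*(3*I*sqrt(5)) + (-80 + 112)*(-89))/(23767 - 25534) = (-225*I*sqrt(5) + 32*(-89))/(-1767) = (-225*I*sqrt(5) - 2848)*(-1/1767) = (-2848 - 225*I*sqrt(5))*(-1/1767) = 2848/1767 + 75*I*sqrt(5)/589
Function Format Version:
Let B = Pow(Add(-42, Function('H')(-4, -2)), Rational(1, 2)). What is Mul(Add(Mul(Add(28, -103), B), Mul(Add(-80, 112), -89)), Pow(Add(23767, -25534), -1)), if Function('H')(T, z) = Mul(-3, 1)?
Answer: Add(Rational(2848, 1767), Mul(Rational(75, 589), I, Pow(5, Rational(1, 2)))) ≈ Add(1.6118, Mul(0.28473, I))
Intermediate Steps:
Function('H')(T, z) = -3
B = Mul(3, I, Pow(5, Rational(1, 2))) (B = Pow(Add(-42, -3), Rational(1, 2)) = Pow(-45, Rational(1, 2)) = Mul(3, I, Pow(5, Rational(1, 2))) ≈ Mul(6.7082, I))
Mul(Add(Mul(Add(28, -103), B), Mul(Add(-80, 112), -89)), Pow(Add(23767, -25534), -1)) = Mul(Add(Mul(Add(28, -103), Mul(3, I, Pow(5, Rational(1, 2)))), Mul(Add(-80, 112), -89)), Pow(Add(23767, -25534), -1)) = Mul(Add(Mul(-75, Mul(3, I, Pow(5, Rational(1, 2)))), Mul(32, -89)), Pow(-1767, -1)) = Mul(Add(Mul(-225, I, Pow(5, Rational(1, 2))), -2848), Rational(-1, 1767)) = Mul(Add(-2848, Mul(-225, I, Pow(5, Rational(1, 2)))), Rational(-1, 1767)) = Add(Rational(2848, 1767), Mul(Rational(75, 589), I, Pow(5, Rational(1, 2))))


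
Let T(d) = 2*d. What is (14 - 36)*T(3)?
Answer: -132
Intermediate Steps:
(14 - 36)*T(3) = (14 - 36)*(2*3) = -22*6 = -132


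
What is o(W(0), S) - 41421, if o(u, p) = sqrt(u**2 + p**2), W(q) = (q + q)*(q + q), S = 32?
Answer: -41389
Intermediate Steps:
W(q) = 4*q**2 (W(q) = (2*q)*(2*q) = 4*q**2)
o(u, p) = sqrt(p**2 + u**2)
o(W(0), S) - 41421 = sqrt(32**2 + (4*0**2)**2) - 41421 = sqrt(1024 + (4*0)**2) - 41421 = sqrt(1024 + 0**2) - 41421 = sqrt(1024 + 0) - 41421 = sqrt(1024) - 41421 = 32 - 41421 = -41389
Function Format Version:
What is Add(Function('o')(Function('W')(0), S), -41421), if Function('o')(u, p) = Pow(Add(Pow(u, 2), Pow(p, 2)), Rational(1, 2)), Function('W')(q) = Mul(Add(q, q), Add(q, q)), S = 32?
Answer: -41389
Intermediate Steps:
Function('W')(q) = Mul(4, Pow(q, 2)) (Function('W')(q) = Mul(Mul(2, q), Mul(2, q)) = Mul(4, Pow(q, 2)))
Function('o')(u, p) = Pow(Add(Pow(p, 2), Pow(u, 2)), Rational(1, 2))
Add(Function('o')(Function('W')(0), S), -41421) = Add(Pow(Add(Pow(32, 2), Pow(Mul(4, Pow(0, 2)), 2)), Rational(1, 2)), -41421) = Add(Pow(Add(1024, Pow(Mul(4, 0), 2)), Rational(1, 2)), -41421) = Add(Pow(Add(1024, Pow(0, 2)), Rational(1, 2)), -41421) = Add(Pow(Add(1024, 0), Rational(1, 2)), -41421) = Add(Pow(1024, Rational(1, 2)), -41421) = Add(32, -41421) = -41389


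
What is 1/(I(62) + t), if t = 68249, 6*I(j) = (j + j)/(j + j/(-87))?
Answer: 86/5869443 ≈ 1.4652e-5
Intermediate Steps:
I(j) = 29/86 (I(j) = ((j + j)/(j + j/(-87)))/6 = ((2*j)/(j + j*(-1/87)))/6 = ((2*j)/(j - j/87))/6 = ((2*j)/((86*j/87)))/6 = ((2*j)*(87/(86*j)))/6 = (1/6)*(87/43) = 29/86)
1/(I(62) + t) = 1/(29/86 + 68249) = 1/(5869443/86) = 86/5869443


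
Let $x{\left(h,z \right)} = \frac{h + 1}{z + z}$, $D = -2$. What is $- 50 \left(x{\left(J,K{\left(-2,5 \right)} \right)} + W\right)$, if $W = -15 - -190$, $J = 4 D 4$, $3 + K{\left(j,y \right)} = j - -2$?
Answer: $- \frac{27025}{3} \approx -9008.3$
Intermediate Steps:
$K{\left(j,y \right)} = -1 + j$ ($K{\left(j,y \right)} = -3 + \left(j - -2\right) = -3 + \left(j + 2\right) = -3 + \left(2 + j\right) = -1 + j$)
$J = -32$ ($J = 4 \left(-2\right) 4 = \left(-8\right) 4 = -32$)
$W = 175$ ($W = -15 + 190 = 175$)
$x{\left(h,z \right)} = \frac{1 + h}{2 z}$
$- 50 \left(x{\left(J,K{\left(-2,5 \right)} \right)} + W\right) = - 50 \left(\frac{1 - 32}{2 \left(-1 - 2\right)} + 175\right) = - 50 \left(\frac{1}{2} \frac{1}{-3} \left(-31\right) + 175\right) = - 50 \left(\frac{1}{2} \left(- \frac{1}{3}\right) \left(-31\right) + 175\right) = - 50 \left(\frac{31}{6} + 175\right) = \left(-50\right) \frac{1081}{6} = - \frac{27025}{3}$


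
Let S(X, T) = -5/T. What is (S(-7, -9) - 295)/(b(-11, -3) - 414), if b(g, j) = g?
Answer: 106/153 ≈ 0.69281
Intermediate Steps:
(S(-7, -9) - 295)/(b(-11, -3) - 414) = (-5/(-9) - 295)/(-11 - 414) = (-5*(-1/9) - 295)/(-425) = (5/9 - 295)*(-1/425) = -2650/9*(-1/425) = 106/153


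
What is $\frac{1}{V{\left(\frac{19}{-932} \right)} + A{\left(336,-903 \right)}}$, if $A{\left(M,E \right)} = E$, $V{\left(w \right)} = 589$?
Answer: $- \frac{1}{314} \approx -0.0031847$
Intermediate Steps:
$\frac{1}{V{\left(\frac{19}{-932} \right)} + A{\left(336,-903 \right)}} = \frac{1}{589 - 903} = \frac{1}{-314} = - \frac{1}{314}$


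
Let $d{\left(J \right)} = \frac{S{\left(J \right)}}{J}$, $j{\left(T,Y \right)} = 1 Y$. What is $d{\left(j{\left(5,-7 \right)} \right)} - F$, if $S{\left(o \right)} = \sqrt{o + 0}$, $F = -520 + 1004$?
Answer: $-484 - \frac{i \sqrt{7}}{7} \approx -484.0 - 0.37796 i$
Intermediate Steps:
$F = 484$
$j{\left(T,Y \right)} = Y$
$S{\left(o \right)} = \sqrt{o}$
$d{\left(J \right)} = \frac{1}{\sqrt{J}}$ ($d{\left(J \right)} = \frac{\sqrt{J}}{J} = \frac{1}{\sqrt{J}}$)
$d{\left(j{\left(5,-7 \right)} \right)} - F = \frac{1}{\sqrt{-7}} - 484 = - \frac{i \sqrt{7}}{7} - 484 = -484 - \frac{i \sqrt{7}}{7}$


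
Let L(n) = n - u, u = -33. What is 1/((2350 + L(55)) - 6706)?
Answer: -1/4268 ≈ -0.00023430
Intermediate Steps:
L(n) = 33 + n (L(n) = n - 1*(-33) = n + 33 = 33 + n)
1/((2350 + L(55)) - 6706) = 1/((2350 + (33 + 55)) - 6706) = 1/((2350 + 88) - 6706) = 1/(2438 - 6706) = 1/(-4268) = -1/4268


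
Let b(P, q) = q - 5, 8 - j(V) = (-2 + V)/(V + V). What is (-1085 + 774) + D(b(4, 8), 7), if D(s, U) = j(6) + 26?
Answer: -832/3 ≈ -277.33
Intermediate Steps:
j(V) = 8 - (-2 + V)/(2*V) (j(V) = 8 - (-2 + V)/(V + V) = 8 - (-2 + V)/(2*V))
b(P, q) = -5 + q
D(s, U) = 101/3 (D(s, U) = (15/2 + 1/6) + 26 = 23/3 + 26 = 101/3)
(-1085 + 774) + D(b(4, 8), 7) = (-1085 + 774) + 101/3 = -311 + 101/3 = -832/3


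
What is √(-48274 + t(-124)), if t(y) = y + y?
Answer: I*√48522 ≈ 220.28*I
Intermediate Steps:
t(y) = 2*y
√(-48274 + t(-124)) = √(-48274 + 2*(-124)) = √(-48274 - 248) = √(-48522) = I*√48522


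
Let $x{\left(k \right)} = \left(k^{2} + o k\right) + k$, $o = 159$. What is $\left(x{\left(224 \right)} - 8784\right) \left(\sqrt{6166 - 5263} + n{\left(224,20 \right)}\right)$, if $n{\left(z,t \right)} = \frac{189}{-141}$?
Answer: $- \frac{4865616}{47} + 77232 \sqrt{903} \approx 2.2173 \cdot 10^{6}$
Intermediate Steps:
$n{\left(z,t \right)} = - \frac{63}{47}$ ($n{\left(z,t \right)} = 189 \left(- \frac{1}{141}\right) = - \frac{63}{47}$)
$x{\left(k \right)} = k^{2} + 160 k$ ($x{\left(k \right)} = \left(k^{2} + 159 k\right) + k = k^{2} + 160 k$)
$\left(x{\left(224 \right)} - 8784\right) \left(\sqrt{6166 - 5263} + n{\left(224,20 \right)}\right) = \left(224 \left(160 + 224\right) - 8784\right) \left(\sqrt{6166 - 5263} - \frac{63}{47}\right) = \left(224 \cdot 384 - 8784\right) \left(\sqrt{903} - \frac{63}{47}\right) = \left(86016 - 8784\right) \left(- \frac{63}{47} + \sqrt{903}\right) = 77232 \left(- \frac{63}{47} + \sqrt{903}\right) = - \frac{4865616}{47} + 77232 \sqrt{903}$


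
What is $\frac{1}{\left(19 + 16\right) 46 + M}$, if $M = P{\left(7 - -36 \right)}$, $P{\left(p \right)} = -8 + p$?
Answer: $\frac{1}{1645} \approx 0.0006079$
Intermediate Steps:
$M = 35$ ($M = -8 + \left(7 - -36\right) = -8 + \left(7 + 36\right) = -8 + 43 = 35$)
$\frac{1}{\left(19 + 16\right) 46 + M} = \frac{1}{\left(19 + 16\right) 46 + 35} = \frac{1}{35 \cdot 46 + 35} = \frac{1}{1610 + 35} = \frac{1}{1645}$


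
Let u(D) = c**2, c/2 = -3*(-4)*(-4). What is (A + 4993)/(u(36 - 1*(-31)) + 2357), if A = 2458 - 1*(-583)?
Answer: 8034/11573 ≈ 0.69420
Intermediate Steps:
c = -96 (c = 2*(-3*(-4)*(-4)) = 2*(12*(-4)) = 2*(-48) = -96)
A = 3041 (A = 2458 + 583 = 3041)
u(D) = 9216 (u(D) = (-96)**2 = 9216)
(A + 4993)/(u(36 - 1*(-31)) + 2357) = (3041 + 4993)/(9216 + 2357) = 8034/11573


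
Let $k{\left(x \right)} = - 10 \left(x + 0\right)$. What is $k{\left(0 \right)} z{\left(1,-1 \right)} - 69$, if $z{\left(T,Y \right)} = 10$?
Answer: $-69$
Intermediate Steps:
$k{\left(x \right)} = - 10 x$
$k{\left(0 \right)} z{\left(1,-1 \right)} - 69 = \left(-10\right) 0 \cdot 10 - 69 = 0 \cdot 10 - 69 = 0 - 69 = -69$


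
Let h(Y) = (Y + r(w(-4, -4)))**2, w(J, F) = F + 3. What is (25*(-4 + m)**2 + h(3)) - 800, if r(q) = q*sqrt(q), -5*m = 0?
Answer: -400 + (3 - I)**2 ≈ -392.0 - 6.0*I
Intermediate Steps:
m = 0 (m = -1/5*0 = 0)
w(J, F) = 3 + F
r(q) = q**(3/2)
h(Y) = (Y - I)**2 (h(Y) = (Y + (3 - 4)**(3/2))**2 = (Y + (-1)**(3/2))**2 = (Y - I)**2)
(25*(-4 + m)**2 + h(3)) - 800 = (25*(-4 + 0)**2 + (3 - I)**2) - 800 = (25*(-4)**2 + (3 - I)**2) - 800 = (25*16 + (3 - I)**2) - 800 = (400 + (3 - I)**2) - 800 = -400 + (3 - I)**2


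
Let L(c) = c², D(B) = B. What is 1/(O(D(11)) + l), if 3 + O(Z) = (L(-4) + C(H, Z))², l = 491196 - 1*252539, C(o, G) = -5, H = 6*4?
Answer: 1/238775 ≈ 4.1880e-6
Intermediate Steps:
H = 24
l = 238657 (l = 491196 - 252539 = 238657)
O(Z) = 118 (O(Z) = -3 + ((-4)² - 5)² = -3 + (16 - 5)² = -3 + 11² = -3 + 121 = 118)
1/(O(D(11)) + l) = 1/(118 + 238657) = 1/238775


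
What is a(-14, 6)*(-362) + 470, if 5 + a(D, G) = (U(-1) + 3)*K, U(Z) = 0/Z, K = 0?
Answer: 2280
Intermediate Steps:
U(Z) = 0
a(D, G) = -5 (a(D, G) = -5 + (0 + 3)*0 = -5 + 3*0 = -5 + 0 = -5)
a(-14, 6)*(-362) + 470 = -5*(-362) + 470 = 1810 + 470 = 2280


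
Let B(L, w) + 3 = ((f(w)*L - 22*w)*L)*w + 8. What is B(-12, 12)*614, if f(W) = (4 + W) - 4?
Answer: 36076798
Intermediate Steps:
f(W) = W
B(L, w) = 5 + L*w*(-22*w + L*w) (B(L, w) = -3 + (((w*L - 22*w)*L)*w + 8) = -3 + (((L*w - 22*w)*L)*w + 8) = -3 + (((-22*w + L*w)*L)*w + 8) = -3 + ((L*(-22*w + L*w))*w + 8) = -3 + (L*w*(-22*w + L*w) + 8) = -3 + (8 + L*w*(-22*w + L*w)) = 5 + L*w*(-22*w + L*w))
B(-12, 12)*614 = (5 + (-12)²*12² - 22*(-12)*12²)*614 = (5 + 144*144 - 22*(-12)*144)*614 = (5 + 20736 + 38016)*614 = 58757*614 = 36076798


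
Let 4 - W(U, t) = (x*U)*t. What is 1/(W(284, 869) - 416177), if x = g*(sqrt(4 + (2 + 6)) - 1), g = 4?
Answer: -190337/3789444478717 - 1974368*sqrt(3)/11368333436151 ≈ -3.5104e-7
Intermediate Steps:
x = -4 + 8*sqrt(3) (x = 4*(sqrt(4 + (2 + 6)) - 1) = 4*(sqrt(4 + 8) - 1) = 4*(sqrt(12) - 1) = 4*(2*sqrt(3) - 1) = 4*(-1 + 2*sqrt(3)) = -4 + 8*sqrt(3) ≈ 9.8564)
W(U, t) = 4 - U*t*(-4 + 8*sqrt(3)) (W(U, t) = 4 - (-4 + 8*sqrt(3))*U*t = 4 - U*(-4 + 8*sqrt(3))*t = 4 - U*t*(-4 + 8*sqrt(3)))
1/(W(284, 869) - 416177) = 1/((4 + 4*284*869*(1 - 2*sqrt(3))) - 416177) = 1/((4 + (987184 - 1974368*sqrt(3))) - 416177) = 1/((987188 - 1974368*sqrt(3)) - 416177) = 1/(571011 - 1974368*sqrt(3))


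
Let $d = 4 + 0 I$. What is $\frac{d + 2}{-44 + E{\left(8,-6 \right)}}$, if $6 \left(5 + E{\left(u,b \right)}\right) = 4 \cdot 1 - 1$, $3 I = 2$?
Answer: $- \frac{12}{97} \approx -0.12371$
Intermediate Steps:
$I = \frac{2}{3}$ ($I = \frac{1}{3} \cdot 2 = \frac{2}{3} \approx 0.66667$)
$d = 4$ ($d = 4 + 0 \cdot \frac{2}{3} = 4 + 0 = 4$)
$E{\left(u,b \right)} = - \frac{9}{2}$ ($E{\left(u,b \right)} = -5 + \frac{4 \cdot 1 - 1}{6} = -5 + \frac{4 - 1}{6} = -5 + \frac{1}{6} \cdot 3 = -5 + \frac{1}{2} = - \frac{9}{2}$)
$\frac{d + 2}{-44 + E{\left(8,-6 \right)}} = \frac{4 + 2}{-44 - \frac{9}{2}} = \frac{6}{- \frac{97}{2}} = 6 \left(- \frac{2}{97}\right) = - \frac{12}{97}$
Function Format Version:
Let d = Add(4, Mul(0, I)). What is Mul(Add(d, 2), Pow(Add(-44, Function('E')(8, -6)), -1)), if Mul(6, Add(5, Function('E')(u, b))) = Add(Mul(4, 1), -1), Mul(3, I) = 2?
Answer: Rational(-12, 97) ≈ -0.12371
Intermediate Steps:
I = Rational(2, 3) (I = Mul(Rational(1, 3), 2) = Rational(2, 3) ≈ 0.66667)
d = 4 (d = Add(4, Mul(0, Rational(2, 3))) = Add(4, 0) = 4)
Function('E')(u, b) = Rational(-9, 2) (Function('E')(u, b) = Add(-5, Mul(Rational(1, 6), Add(Mul(4, 1), -1))) = Add(-5, Mul(Rational(1, 6), Add(4, -1))) = Add(-5, Mul(Rational(1, 6), 3)) = Add(-5, Rational(1, 2)) = Rational(-9, 2))
Mul(Add(d, 2), Pow(Add(-44, Function('E')(8, -6)), -1)) = Mul(Add(4, 2), Pow(Add(-44, Rational(-9, 2)), -1)) = Mul(6, Pow(Rational(-97, 2), -1)) = Mul(6, Rational(-2, 97)) = Rational(-12, 97)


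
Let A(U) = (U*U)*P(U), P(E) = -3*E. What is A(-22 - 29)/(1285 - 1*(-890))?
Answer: 132651/725 ≈ 182.97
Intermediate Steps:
A(U) = -3*U³ (A(U) = (U*U)*(-3*U) = U²*(-3*U) = -3*U³)
A(-22 - 29)/(1285 - 1*(-890)) = (-3*(-22 - 29)³)/(1285 - 1*(-890)) = (-3*(-51)³)/(1285 + 890) = -3*(-132651)/2175 = 397953*(1/2175) = 132651/725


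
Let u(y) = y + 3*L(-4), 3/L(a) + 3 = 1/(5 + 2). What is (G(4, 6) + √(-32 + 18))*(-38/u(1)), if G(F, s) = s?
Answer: 4560/43 + 760*I*√14/43 ≈ 106.05 + 66.132*I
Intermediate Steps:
L(a) = -21/20 (L(a) = 3/(-3 + 1/(5 + 2)) = 3/(-3 + 1/7) = 3/(-3 + ⅐) = 3/(-20/7) = 3*(-7/20) = -21/20)
u(y) = -63/20 + y (u(y) = y + 3*(-21/20) = y - 63/20 = -63/20 + y)
(G(4, 6) + √(-32 + 18))*(-38/u(1)) = (6 + √(-32 + 18))*(-38/(-63/20 + 1)) = (6 + √(-14))*(-38/(-43/20)) = (6 + I*√14)*(-38*(-20/43)) = (6 + I*√14)*(760/43) = 4560/43 + 760*I*√14/43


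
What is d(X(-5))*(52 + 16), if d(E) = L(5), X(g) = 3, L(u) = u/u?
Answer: 68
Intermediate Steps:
L(u) = 1
d(E) = 1
d(X(-5))*(52 + 16) = 1*(52 + 16) = 1*68 = 68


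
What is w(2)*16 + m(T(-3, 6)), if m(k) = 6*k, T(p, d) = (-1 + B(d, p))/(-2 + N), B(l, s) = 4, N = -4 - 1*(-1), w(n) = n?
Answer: 142/5 ≈ 28.400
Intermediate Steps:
N = -3 (N = -4 + 1 = -3)
T(p, d) = -3/5 (T(p, d) = (-1 + 4)/(-2 - 3) = 3/(-5) = 3*(-1/5) = -3/5)
w(2)*16 + m(T(-3, 6)) = 2*16 + 6*(-3/5) = 32 - 18/5 = 142/5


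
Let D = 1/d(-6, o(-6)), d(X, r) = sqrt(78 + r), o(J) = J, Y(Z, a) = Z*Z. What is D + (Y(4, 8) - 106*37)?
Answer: -3906 + sqrt(2)/12 ≈ -3905.9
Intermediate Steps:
Y(Z, a) = Z**2
D = sqrt(2)/12 (D = 1/(sqrt(78 - 6)) = 1/(sqrt(72)) = 1/(6*sqrt(2)) = sqrt(2)/12 ≈ 0.11785)
D + (Y(4, 8) - 106*37) = sqrt(2)/12 + (4**2 - 106*37) = sqrt(2)/12 + (16 - 3922) = sqrt(2)/12 - 3906 = -3906 + sqrt(2)/12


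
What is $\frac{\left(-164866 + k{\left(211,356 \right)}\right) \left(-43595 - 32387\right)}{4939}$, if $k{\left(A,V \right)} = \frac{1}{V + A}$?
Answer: $\frac{7102722973622}{2800413} \approx 2.5363 \cdot 10^{6}$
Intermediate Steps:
$k{\left(A,V \right)} = \frac{1}{A + V}$
$\frac{\left(-164866 + k{\left(211,356 \right)}\right) \left(-43595 - 32387\right)}{4939} = \frac{\left(-164866 + \frac{1}{211 + 356}\right) \left(-43595 - 32387\right)}{4939} = \left(-164866 + \frac{1}{567}\right) \left(-75982\right) \frac{1}{4939} = \left(- \frac{93479021}{567}\right) \left(-75982\right) \frac{1}{4939} = \frac{7102722973622}{567} \cdot \frac{1}{4939} = \frac{7102722973622}{2800413}$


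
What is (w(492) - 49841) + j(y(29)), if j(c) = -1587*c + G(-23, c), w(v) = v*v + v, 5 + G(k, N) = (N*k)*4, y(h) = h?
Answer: 144019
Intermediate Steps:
G(k, N) = -5 + 4*N*k (G(k, N) = -5 + (N*k)*4 = -5 + 4*N*k)
w(v) = v + v**2 (w(v) = v**2 + v = v + v**2)
j(c) = -5 - 1679*c (j(c) = -1587*c + (-5 + 4*c*(-23)) = -1587*c + (-5 - 92*c) = -5 - 1679*c)
(w(492) - 49841) + j(y(29)) = (492*(1 + 492) - 49841) + (-5 - 1679*29) = (492*493 - 49841) + (-5 - 48691) = (242556 - 49841) - 48696 = 192715 - 48696 = 144019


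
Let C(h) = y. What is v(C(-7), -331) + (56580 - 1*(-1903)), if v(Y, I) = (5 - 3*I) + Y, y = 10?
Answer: 59491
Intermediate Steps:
C(h) = 10
v(Y, I) = 5 + Y - 3*I
v(C(-7), -331) + (56580 - 1*(-1903)) = (5 + 10 - 3*(-331)) + (56580 - 1*(-1903)) = (5 + 10 + 993) + (56580 + 1903) = 1008 + 58483 = 59491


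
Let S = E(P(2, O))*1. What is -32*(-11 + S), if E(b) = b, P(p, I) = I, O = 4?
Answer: 224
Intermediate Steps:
S = 4 (S = 4*1 = 4)
-32*(-11 + S) = -32*(-11 + 4) = -32*(-7) = 224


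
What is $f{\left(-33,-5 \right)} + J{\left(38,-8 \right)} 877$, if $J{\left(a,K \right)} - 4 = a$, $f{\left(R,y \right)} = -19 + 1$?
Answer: $36816$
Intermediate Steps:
$f{\left(R,y \right)} = -18$
$J{\left(a,K \right)} = 4 + a$
$f{\left(-33,-5 \right)} + J{\left(38,-8 \right)} 877 = -18 + \left(4 + 38\right) 877 = -18 + 42 \cdot 877 = -18 + 36834 = 36816$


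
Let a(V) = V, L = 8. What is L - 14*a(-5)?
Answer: 78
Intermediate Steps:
L - 14*a(-5) = 8 - 14*(-5) = 8 + 70 = 78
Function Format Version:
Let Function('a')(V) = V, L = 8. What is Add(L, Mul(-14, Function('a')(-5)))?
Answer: 78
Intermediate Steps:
Add(L, Mul(-14, Function('a')(-5))) = Add(8, Mul(-14, -5)) = Add(8, 70) = 78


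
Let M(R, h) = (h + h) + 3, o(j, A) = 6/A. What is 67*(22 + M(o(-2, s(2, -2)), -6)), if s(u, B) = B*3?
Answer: 871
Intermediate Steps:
s(u, B) = 3*B
M(R, h) = 3 + 2*h (M(R, h) = 2*h + 3 = 3 + 2*h)
67*(22 + M(o(-2, s(2, -2)), -6)) = 67*(22 + (3 + 2*(-6))) = 67*(22 + (3 - 12)) = 67*(22 - 9) = 67*13 = 871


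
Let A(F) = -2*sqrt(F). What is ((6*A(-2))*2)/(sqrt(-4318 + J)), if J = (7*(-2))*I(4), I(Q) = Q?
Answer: -8*sqrt(3)/27 ≈ -0.51320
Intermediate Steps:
J = -56 (J = (7*(-2))*4 = -14*4 = -56)
((6*A(-2))*2)/(sqrt(-4318 + J)) = ((6*(-2*I*sqrt(2)))*2)/(sqrt(-4318 - 56)) = ((6*(-2*I*sqrt(2)))*2)/(sqrt(-4374)) = ((6*(-2*I*sqrt(2)))*2)/((27*I*sqrt(6))) = (-12*I*sqrt(2)*2)*(-I*sqrt(6)/162) = (-24*I*sqrt(2))*(-I*sqrt(6)/162) = -8*sqrt(3)/27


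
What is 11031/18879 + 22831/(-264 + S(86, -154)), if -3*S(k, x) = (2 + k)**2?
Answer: -399639577/53717048 ≈ -7.4397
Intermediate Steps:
S(k, x) = -(2 + k)**2/3
11031/18879 + 22831/(-264 + S(86, -154)) = 11031/18879 + 22831/(-264 - (2 + 86)**2/3) = 11031*(1/18879) + 22831/(-264 - 1/3*88**2) = 3677/6293 + 22831/(-264 - 1/3*7744) = 3677/6293 + 22831/(-264 - 7744/3) = 3677/6293 + 22831/(-8536/3) = 3677/6293 + 22831*(-3/8536) = 3677/6293 - 68493/8536 = -399639577/53717048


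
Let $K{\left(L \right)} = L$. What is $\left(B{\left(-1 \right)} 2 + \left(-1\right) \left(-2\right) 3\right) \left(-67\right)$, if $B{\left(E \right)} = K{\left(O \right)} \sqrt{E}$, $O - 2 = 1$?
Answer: $-402 - 402 i \approx -402.0 - 402.0 i$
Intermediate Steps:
$O = 3$ ($O = 2 + 1 = 3$)
$B{\left(E \right)} = 3 \sqrt{E}$
$\left(B{\left(-1 \right)} 2 + \left(-1\right) \left(-2\right) 3\right) \left(-67\right) = \left(3 \sqrt{-1} \cdot 2 + \left(-1\right) \left(-2\right) 3\right) \left(-67\right) = \left(3 i 2 + 2 \cdot 3\right) \left(-67\right) = \left(6 i + 6\right) \left(-67\right) = \left(6 + 6 i\right) \left(-67\right) = -402 - 402 i$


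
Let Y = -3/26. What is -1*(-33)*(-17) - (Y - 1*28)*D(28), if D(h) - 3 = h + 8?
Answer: 1071/2 ≈ 535.50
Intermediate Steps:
D(h) = 11 + h (D(h) = 3 + (h + 8) = 3 + (8 + h) = 11 + h)
Y = -3/26 (Y = -3*1/26 = -3/26 ≈ -0.11538)
-1*(-33)*(-17) - (Y - 1*28)*D(28) = -1*(-33)*(-17) - (-3/26 - 1*28)*(11 + 28) = 33*(-17) - (-3/26 - 28)*39 = -561 - (-731)*39/26 = -561 - 1*(-2193/2) = -561 + 2193/2 = 1071/2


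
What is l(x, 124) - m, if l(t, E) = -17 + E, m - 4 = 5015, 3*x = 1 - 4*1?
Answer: -4912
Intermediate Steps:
x = -1 (x = (1 - 4*1)/3 = (1 - 4)/3 = (1/3)*(-3) = -1)
m = 5019 (m = 4 + 5015 = 5019)
l(x, 124) - m = (-17 + 124) - 1*5019 = 107 - 5019 = -4912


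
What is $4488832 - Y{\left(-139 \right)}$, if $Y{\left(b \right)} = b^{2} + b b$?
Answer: $4450190$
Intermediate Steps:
$Y{\left(b \right)} = 2 b^{2}$ ($Y{\left(b \right)} = b^{2} + b^{2} = 2 b^{2}$)
$4488832 - Y{\left(-139 \right)} = 4488832 - 2 \left(-139\right)^{2} = 4488832 - 2 \cdot 19321 = 4488832 - 38642 = 4450190$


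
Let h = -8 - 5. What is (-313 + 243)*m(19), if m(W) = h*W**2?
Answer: 328510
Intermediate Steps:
h = -13
m(W) = -13*W**2
(-313 + 243)*m(19) = (-313 + 243)*(-13*19**2) = -(-910)*361 = -70*(-4693) = 328510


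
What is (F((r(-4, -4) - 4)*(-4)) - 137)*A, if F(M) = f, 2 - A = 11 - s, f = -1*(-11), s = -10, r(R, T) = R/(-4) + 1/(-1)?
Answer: 2394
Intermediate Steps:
r(R, T) = -1 - R/4 (r(R, T) = R*(-¼) + 1*(-1) = -R/4 - 1 = -1 - R/4)
f = 11
A = -19 (A = 2 - (11 - 1*(-10)) = 2 - (11 + 10) = 2 - 1*21 = 2 - 21 = -19)
F(M) = 11
(F((r(-4, -4) - 4)*(-4)) - 137)*A = (11 - 137)*(-19) = -126*(-19) = 2394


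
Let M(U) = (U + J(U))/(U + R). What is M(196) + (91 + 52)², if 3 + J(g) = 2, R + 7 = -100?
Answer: 1820156/89 ≈ 20451.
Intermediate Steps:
R = -107 (R = -7 - 100 = -107)
J(g) = -1 (J(g) = -3 + 2 = -1)
M(U) = (-1 + U)/(-107 + U) (M(U) = (U - 1)/(U - 107) = (-1 + U)/(-107 + U))
M(196) + (91 + 52)² = (-1 + 196)/(-107 + 196) + (91 + 52)² = 195/89 + 143² = (1/89)*195 + 20449 = 195/89 + 20449 = 1820156/89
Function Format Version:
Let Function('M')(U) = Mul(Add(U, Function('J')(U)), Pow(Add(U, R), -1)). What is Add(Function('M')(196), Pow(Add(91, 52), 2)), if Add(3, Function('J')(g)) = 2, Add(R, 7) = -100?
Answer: Rational(1820156, 89) ≈ 20451.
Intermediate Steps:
R = -107 (R = Add(-7, -100) = -107)
Function('J')(g) = -1 (Function('J')(g) = Add(-3, 2) = -1)
Function('M')(U) = Mul(Pow(Add(-107, U), -1), Add(-1, U)) (Function('M')(U) = Mul(Add(U, -1), Pow(Add(U, -107), -1)) = Mul(Add(-1, U), Pow(Add(-107, U), -1)) = Mul(Pow(Add(-107, U), -1), Add(-1, U)))
Add(Function('M')(196), Pow(Add(91, 52), 2)) = Add(Mul(Pow(Add(-107, 196), -1), Add(-1, 196)), Pow(Add(91, 52), 2)) = Add(Mul(Pow(89, -1), 195), Pow(143, 2)) = Add(Mul(Rational(1, 89), 195), 20449) = Add(Rational(195, 89), 20449) = Rational(1820156, 89)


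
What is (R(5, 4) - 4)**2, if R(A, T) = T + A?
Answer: 25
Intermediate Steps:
R(A, T) = A + T
(R(5, 4) - 4)**2 = ((5 + 4) - 4)**2 = (9 - 4)**2 = 5**2 = 25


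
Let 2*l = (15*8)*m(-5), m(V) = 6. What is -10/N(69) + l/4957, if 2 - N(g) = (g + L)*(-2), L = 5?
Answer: 443/74355 ≈ 0.0059579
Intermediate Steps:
N(g) = 12 + 2*g (N(g) = 2 - (g + 5)*(-2) = 2 - (5 + g)*(-2) = 2 - (-10 - 2*g) = 2 + (10 + 2*g) = 12 + 2*g)
l = 360 (l = ((15*8)*6)/2 = (120*6)/2 = (½)*720 = 360)
-10/N(69) + l/4957 = -10/(12 + 2*69) + 360/4957 = -10/(12 + 138) + 360*(1/4957) = -10/150 + 360/4957 = -10*1/150 + 360/4957 = -1/15 + 360/4957 = 443/74355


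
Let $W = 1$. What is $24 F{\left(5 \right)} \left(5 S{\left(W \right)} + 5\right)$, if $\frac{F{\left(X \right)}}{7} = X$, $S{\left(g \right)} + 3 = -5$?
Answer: $-29400$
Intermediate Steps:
$S{\left(g \right)} = -8$ ($S{\left(g \right)} = -3 - 5 = -8$)
$F{\left(X \right)} = 7 X$
$24 F{\left(5 \right)} \left(5 S{\left(W \right)} + 5\right) = 24 \cdot 7 \cdot 5 \left(5 \left(-8\right) + 5\right) = 24 \cdot 35 \left(-40 + 5\right) = 840 \left(-35\right) = -29400$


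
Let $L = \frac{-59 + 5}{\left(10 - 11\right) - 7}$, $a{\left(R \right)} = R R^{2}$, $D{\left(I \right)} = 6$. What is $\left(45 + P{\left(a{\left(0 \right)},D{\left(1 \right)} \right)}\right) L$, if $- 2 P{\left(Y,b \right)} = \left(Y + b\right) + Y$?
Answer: $\frac{567}{2} \approx 283.5$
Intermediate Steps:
$a{\left(R \right)} = R^{3}$
$P{\left(Y,b \right)} = - Y - \frac{b}{2}$ ($P{\left(Y,b \right)} = - \frac{\left(Y + b\right) + Y}{2} = - \frac{b + 2 Y}{2} = - Y - \frac{b}{2}$)
$L = \frac{27}{4}$ ($L = - \frac{54}{-1 - 7} = - \frac{54}{-8} = \left(-54\right) \left(- \frac{1}{8}\right) = \frac{27}{4} \approx 6.75$)
$\left(45 + P{\left(a{\left(0 \right)},D{\left(1 \right)} \right)}\right) L = \left(45 - 3\right) \frac{27}{4} = 42 \cdot \frac{27}{4} = \frac{567}{2}$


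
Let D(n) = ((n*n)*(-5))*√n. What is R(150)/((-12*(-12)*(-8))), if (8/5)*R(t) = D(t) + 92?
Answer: -115/2304 + 78125*√6/256 ≈ 747.47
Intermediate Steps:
D(n) = -5*n^(5/2) (D(n) = (n²*(-5))*√n = (-5*n²)*√n = -5*n^(5/2))
R(t) = 115/2 - 25*t^(5/2)/8 (R(t) = 5*(-5*t^(5/2) + 92)/8 = 5*(92 - 5*t^(5/2))/8 = 115/2 - 25*t^(5/2)/8)
R(150)/((-12*(-12)*(-8))) = (115/2 - 703125*√6/2)/((-12*(-12)*(-8))) = (115/2 - 703125*√6/2)/((144*(-8))) = (115/2 - 703125*√6/2)/(-1152) = (115/2 - 703125*√6/2)*(-1/1152) = -115/2304 + 78125*√6/256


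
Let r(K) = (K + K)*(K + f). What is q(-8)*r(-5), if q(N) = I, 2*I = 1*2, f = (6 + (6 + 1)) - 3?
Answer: -50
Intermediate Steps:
f = 10 (f = (6 + 7) - 3 = 13 - 3 = 10)
r(K) = 2*K*(10 + K) (r(K) = (K + K)*(K + 10) = (2*K)*(10 + K) = 2*K*(10 + K))
I = 1 (I = (1*2)/2 = (½)*2 = 1)
q(N) = 1
q(-8)*r(-5) = 1*(2*(-5)*(10 - 5)) = 1*(2*(-5)*5) = 1*(-50) = -50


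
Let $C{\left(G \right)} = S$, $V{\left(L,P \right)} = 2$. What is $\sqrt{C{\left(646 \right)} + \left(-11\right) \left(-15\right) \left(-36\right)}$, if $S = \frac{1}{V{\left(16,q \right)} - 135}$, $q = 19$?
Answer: $\frac{i \sqrt{105072793}}{133} \approx 77.071 i$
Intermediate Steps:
$S = - \frac{1}{133}$ ($S = \frac{1}{2 - 135} = \frac{1}{-133} = - \frac{1}{133} \approx -0.0075188$)
$C{\left(G \right)} = - \frac{1}{133}$
$\sqrt{C{\left(646 \right)} + \left(-11\right) \left(-15\right) \left(-36\right)} = \sqrt{- \frac{1}{133} + \left(-11\right) \left(-15\right) \left(-36\right)} = \sqrt{- \frac{1}{133} + 165 \left(-36\right)} = \sqrt{- \frac{1}{133} - 5940} = \sqrt{- \frac{790021}{133}} = \frac{i \sqrt{105072793}}{133}$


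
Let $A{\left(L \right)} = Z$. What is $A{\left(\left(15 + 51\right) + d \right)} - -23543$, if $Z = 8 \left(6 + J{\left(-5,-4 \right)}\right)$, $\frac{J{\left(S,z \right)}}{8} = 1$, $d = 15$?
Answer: $23655$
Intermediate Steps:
$J{\left(S,z \right)} = 8$ ($J{\left(S,z \right)} = 8 \cdot 1 = 8$)
$Z = 112$ ($Z = 8 \left(6 + 8\right) = 8 \cdot 14 = 112$)
$A{\left(L \right)} = 112$
$A{\left(\left(15 + 51\right) + d \right)} - -23543 = 112 - -23543 = 112 + 23543 = 23655$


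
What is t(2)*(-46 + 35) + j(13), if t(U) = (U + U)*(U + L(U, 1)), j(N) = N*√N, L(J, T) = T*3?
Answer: -220 + 13*√13 ≈ -173.13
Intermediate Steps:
L(J, T) = 3*T
j(N) = N^(3/2)
t(U) = 2*U*(3 + U) (t(U) = (U + U)*(U + 3*1) = (2*U)*(U + 3) = (2*U)*(3 + U) = 2*U*(3 + U))
t(2)*(-46 + 35) + j(13) = (2*2*(3 + 2))*(-46 + 35) + 13^(3/2) = (2*2*5)*(-11) + 13*√13 = 20*(-11) + 13*√13 = -220 + 13*√13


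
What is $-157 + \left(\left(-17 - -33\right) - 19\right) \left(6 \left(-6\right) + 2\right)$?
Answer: $-55$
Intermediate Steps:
$-157 + \left(\left(-17 - -33\right) - 19\right) \left(6 \left(-6\right) + 2\right) = -157 + \left(\left(-17 + 33\right) - 19\right) \left(-36 + 2\right) = -157 + \left(16 - 19\right) \left(-34\right) = -157 - -102 = -157 + 102 = -55$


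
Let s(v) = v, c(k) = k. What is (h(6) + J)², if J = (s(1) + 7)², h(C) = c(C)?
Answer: 4900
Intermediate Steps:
h(C) = C
J = 64 (J = (1 + 7)² = 8² = 64)
(h(6) + J)² = (6 + 64)² = 70² = 4900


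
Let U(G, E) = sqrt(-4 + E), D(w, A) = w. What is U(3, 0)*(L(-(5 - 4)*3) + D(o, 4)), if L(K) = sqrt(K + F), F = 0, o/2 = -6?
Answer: 2*I*(-12 + I*sqrt(3)) ≈ -3.4641 - 24.0*I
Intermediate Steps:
o = -12 (o = 2*(-6) = -12)
L(K) = sqrt(K) (L(K) = sqrt(K + 0) = sqrt(K))
U(3, 0)*(L(-(5 - 4)*3) + D(o, 4)) = sqrt(-4 + 0)*(sqrt(-(5 - 4)*3) - 12) = sqrt(-4)*(sqrt(-1*1*3) - 12) = (2*I)*(sqrt(-1*3) - 12) = (2*I)*(sqrt(-3) - 12) = (2*I)*(I*sqrt(3) - 12) = (2*I)*(-12 + I*sqrt(3)) = 2*I*(-12 + I*sqrt(3))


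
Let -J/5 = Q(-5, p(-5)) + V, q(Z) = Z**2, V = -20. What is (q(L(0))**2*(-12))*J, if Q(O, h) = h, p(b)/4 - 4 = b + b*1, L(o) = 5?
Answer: -1650000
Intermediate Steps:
p(b) = 16 + 8*b (p(b) = 16 + 4*(b + b*1) = 16 + 4*(b + b) = 16 + 4*(2*b) = 16 + 8*b)
J = 220 (J = -5*((16 + 8*(-5)) - 20) = -5*((16 - 40) - 20) = -5*(-24 - 20) = -5*(-44) = 220)
(q(L(0))**2*(-12))*J = ((5**2)**2*(-12))*220 = (25**2*(-12))*220 = (625*(-12))*220 = -7500*220 = -1650000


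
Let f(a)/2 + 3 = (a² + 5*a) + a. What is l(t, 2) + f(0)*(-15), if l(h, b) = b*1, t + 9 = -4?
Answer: 92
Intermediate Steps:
t = -13 (t = -9 - 4 = -13)
l(h, b) = b
f(a) = -6 + 2*a² + 12*a (f(a) = -6 + 2*((a² + 5*a) + a) = -6 + 2*(a² + 6*a) = -6 + (2*a² + 12*a) = -6 + 2*a² + 12*a)
l(t, 2) + f(0)*(-15) = 2 + (-6 + 2*0² + 12*0)*(-15) = 2 + (-6 + 2*0 + 0)*(-15) = 2 + (-6 + 0 + 0)*(-15) = 2 - 6*(-15) = 2 + 90 = 92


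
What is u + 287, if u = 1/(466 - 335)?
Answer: 37598/131 ≈ 287.01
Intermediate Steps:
u = 1/131 ≈ 0.0076336
u + 287 = 1/131 + 287 = 37598/131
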